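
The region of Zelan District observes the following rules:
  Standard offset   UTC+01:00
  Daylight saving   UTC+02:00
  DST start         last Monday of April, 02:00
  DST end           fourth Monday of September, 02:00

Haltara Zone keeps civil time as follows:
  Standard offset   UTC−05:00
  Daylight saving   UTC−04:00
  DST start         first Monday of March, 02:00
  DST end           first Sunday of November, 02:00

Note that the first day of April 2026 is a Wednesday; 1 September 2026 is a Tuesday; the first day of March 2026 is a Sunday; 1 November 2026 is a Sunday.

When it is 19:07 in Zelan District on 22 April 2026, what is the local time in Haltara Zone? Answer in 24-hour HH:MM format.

1 April 2026 is a Wednesday, so Mondays fall on 6, 13, 20, 27; the last is April 27.
1 September 2026 is a Tuesday, so the first Monday is September 7 and the fourth is September 28.
22 April 2026 does not fall between 27 April and 28 September, so daylight saving is not in effect and Zelan District is at UTC+01:00.
19:07 Zelan District − 1h = 18:07 UTC.
1 March 2026 is a Sunday, so the first Monday is March 2.
1 November 2026 is a Sunday, so the first Sunday is November 1.
At the standard offset (UTC−05:00), 18:07 UTC − 5h = 13:07 Haltara Zone standard time.
The standard-time date in Haltara Zone, 22 April 2026, lies within the daylight-saving period (2 March – 1 November), so Haltara Zone is on daylight time, UTC−04:00.
18:07 UTC − 4h = 14:07 Haltara Zone.

14:07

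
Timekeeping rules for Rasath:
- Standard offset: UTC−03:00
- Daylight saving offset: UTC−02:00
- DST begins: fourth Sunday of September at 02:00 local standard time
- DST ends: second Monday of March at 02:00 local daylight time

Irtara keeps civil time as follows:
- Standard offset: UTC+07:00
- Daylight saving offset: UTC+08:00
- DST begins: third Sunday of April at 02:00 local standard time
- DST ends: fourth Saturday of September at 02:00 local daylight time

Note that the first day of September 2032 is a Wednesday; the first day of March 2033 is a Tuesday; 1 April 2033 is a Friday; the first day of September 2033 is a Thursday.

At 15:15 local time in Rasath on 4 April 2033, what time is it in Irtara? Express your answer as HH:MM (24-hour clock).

1 September 2032 is a Wednesday, so the first Sunday is September 5 and the fourth is September 26.
1 March 2033 is a Tuesday, so the first Monday is March 7 and the second is March 14.
4 April 2033 does not fall between 26 September 2032 and 14 March 2033, so daylight saving is not in effect and Rasath is at UTC−03:00.
15:15 Rasath + 3h = 18:15 UTC.
1 April 2033 is a Friday, so the first Sunday is April 3 and the third is April 17.
1 September 2033 is a Thursday, so the first Saturday is September 3 and the fourth is September 24.
At the standard offset (UTC+07:00), 18:15 UTC + 7h = 01:15 Irtara standard time (rolling into the next day, 5 April 2033).
The standard-time date in Irtara, 5 April 2033, is outside the daylight-saving period (17 April – 24 September), so Irtara is on standard time, UTC+07:00.
18:15 UTC + 7h = 01:15 Irtara (rolling into the next day, 5 April 2033).

01:15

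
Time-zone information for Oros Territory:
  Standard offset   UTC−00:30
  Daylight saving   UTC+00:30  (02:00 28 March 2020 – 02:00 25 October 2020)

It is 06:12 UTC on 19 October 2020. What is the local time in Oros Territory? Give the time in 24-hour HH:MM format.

At the standard offset (UTC−00:30), 06:12 UTC − 0h30m = 05:42 Oros Territory standard time.
The standard-time date in Oros Territory, 19 October 2020, falls between 28 March and 25 October, so daylight saving is in effect and Oros Territory is at UTC+00:30.
06:12 UTC + 0h30m = 06:42 local.

06:42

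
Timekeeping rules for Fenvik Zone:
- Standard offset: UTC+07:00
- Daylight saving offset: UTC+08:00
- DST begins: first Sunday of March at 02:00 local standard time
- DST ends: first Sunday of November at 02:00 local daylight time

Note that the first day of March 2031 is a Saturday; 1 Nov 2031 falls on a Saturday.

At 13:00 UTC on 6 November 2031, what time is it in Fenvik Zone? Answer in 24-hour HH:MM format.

20:00

1 March 2031 is a Saturday, so the first Sunday is March 2.
1 November 2031 is a Saturday, so the first Sunday is November 2.
At the standard offset (UTC+07:00), 13:00 UTC + 7h = 20:00 Fenvik Zone standard time.
The standard-time date in Fenvik Zone, 6 November 2031, does not fall between 2 March and 2 November, so daylight saving is not in effect and Fenvik Zone is at UTC+07:00.
13:00 UTC + 7h = 20:00 local.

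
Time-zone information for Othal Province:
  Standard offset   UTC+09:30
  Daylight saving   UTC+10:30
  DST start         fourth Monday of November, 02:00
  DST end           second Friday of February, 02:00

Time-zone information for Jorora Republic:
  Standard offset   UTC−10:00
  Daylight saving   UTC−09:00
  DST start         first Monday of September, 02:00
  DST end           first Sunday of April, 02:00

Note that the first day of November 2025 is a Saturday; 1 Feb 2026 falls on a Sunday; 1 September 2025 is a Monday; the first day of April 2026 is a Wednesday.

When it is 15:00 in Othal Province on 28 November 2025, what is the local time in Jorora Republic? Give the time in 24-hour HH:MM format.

1 November 2025 is a Saturday, so the first Monday is November 3 and the fourth is November 24.
1 February 2026 is a Sunday, so the first Friday is February 6 and the second is February 13.
Daylight saving runs 24 November 2025 – 13 February 2026; 28 November 2025 is inside that window, so Othal Province is at UTC+10:30.
15:00 Othal Province − 10h30m = 04:30 UTC.
1 September 2025 is a Monday, so the first Monday is September 1.
1 April 2026 is a Wednesday, so the first Sunday is April 5.
At the standard offset (UTC−10:00), 04:30 UTC − 10h = 18:30 Jorora Republic standard time (rolling into the previous day, 27 November 2025).
The standard-time date in Jorora Republic, 27 November 2025, lies within the daylight-saving period (1 September 2025 – 5 April 2026), so Jorora Republic is on daylight time, UTC−09:00.
04:30 UTC − 9h = 19:30 Jorora Republic (rolling into the previous day, 27 November 2025).

19:30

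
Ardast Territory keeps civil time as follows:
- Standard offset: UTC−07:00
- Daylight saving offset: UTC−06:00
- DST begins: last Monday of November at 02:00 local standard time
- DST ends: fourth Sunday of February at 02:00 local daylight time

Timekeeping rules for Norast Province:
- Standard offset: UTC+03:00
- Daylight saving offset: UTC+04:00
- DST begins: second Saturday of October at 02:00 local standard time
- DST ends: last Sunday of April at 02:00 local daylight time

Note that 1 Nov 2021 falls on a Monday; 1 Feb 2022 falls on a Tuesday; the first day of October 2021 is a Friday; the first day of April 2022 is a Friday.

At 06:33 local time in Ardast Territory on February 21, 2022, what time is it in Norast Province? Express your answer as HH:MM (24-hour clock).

1 November 2021 is a Monday, so Mondays fall on 1, 8, 15, 22, 29; the last is November 29.
1 February 2022 is a Tuesday, so the first Sunday is February 6 and the fourth is February 27.
February 21, 2022 falls between 29 November 2021 and 27 February 2022, so daylight saving is in effect and Ardast Territory is at UTC−06:00.
06:33 Ardast Territory + 6h = 12:33 UTC.
1 October 2021 is a Friday, so the first Saturday is October 2 and the second is October 9.
1 April 2022 is a Friday, so Sundays fall on 3, 10, 17, 24; the last is April 24.
At the standard offset (UTC+03:00), 12:33 UTC + 3h = 15:33 Norast Province standard time.
The standard-time date in Norast Province, February 21, 2022, lies within the daylight-saving period (9 October 2021 – 24 April 2022), so Norast Province is on daylight time, UTC+04:00.
12:33 UTC + 4h = 16:33 Norast Province.

16:33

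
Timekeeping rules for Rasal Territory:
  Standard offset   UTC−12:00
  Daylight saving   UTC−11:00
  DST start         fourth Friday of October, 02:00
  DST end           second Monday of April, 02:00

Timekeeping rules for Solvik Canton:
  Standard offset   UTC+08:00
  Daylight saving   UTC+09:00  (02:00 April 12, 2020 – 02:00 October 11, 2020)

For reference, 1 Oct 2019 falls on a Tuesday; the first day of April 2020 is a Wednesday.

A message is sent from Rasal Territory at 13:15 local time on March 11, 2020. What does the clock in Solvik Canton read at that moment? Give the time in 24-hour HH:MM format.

1 October 2019 is a Tuesday, so the first Friday is October 4 and the fourth is October 25.
1 April 2020 is a Wednesday, so the first Monday is April 6 and the second is April 13.
March 11, 2020 falls between 25 October 2019 and 13 April 2020, so daylight saving is in effect and Rasal Territory is at UTC−11:00.
13:15 Rasal Territory + 11h = 00:15 UTC (rolling into the next day, 12 March 2020).
At the standard offset (UTC+08:00), 00:15 UTC + 8h = 08:15 Solvik Canton standard time.
Daylight saving runs 12 April – 11 October; the standard-time date in Solvik Canton, March 12, 2020, is outside that window, so Solvik Canton is on standard time at UTC+08:00.
00:15 UTC + 8h = 08:15 Solvik Canton.

08:15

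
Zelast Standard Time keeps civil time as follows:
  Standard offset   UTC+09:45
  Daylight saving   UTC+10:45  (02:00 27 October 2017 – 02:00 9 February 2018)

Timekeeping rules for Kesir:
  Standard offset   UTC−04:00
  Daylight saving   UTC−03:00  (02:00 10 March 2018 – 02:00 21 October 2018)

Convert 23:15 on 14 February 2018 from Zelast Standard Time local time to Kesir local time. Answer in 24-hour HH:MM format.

09:30

14 February 2018 does not fall between 27 October 2017 and 9 February 2018, so daylight saving is not in effect and Zelast Standard Time is at UTC+09:45.
23:15 Zelast Standard Time − 9h45m = 13:30 UTC.
At the standard offset (UTC−04:00), 13:30 UTC − 4h = 09:30 Kesir standard time.
The standard-time date in Kesir, 14 February 2018, does not fall between 10 March and 21 October, so daylight saving is not in effect and Kesir is at UTC−04:00.
13:30 UTC − 4h = 09:30 Kesir.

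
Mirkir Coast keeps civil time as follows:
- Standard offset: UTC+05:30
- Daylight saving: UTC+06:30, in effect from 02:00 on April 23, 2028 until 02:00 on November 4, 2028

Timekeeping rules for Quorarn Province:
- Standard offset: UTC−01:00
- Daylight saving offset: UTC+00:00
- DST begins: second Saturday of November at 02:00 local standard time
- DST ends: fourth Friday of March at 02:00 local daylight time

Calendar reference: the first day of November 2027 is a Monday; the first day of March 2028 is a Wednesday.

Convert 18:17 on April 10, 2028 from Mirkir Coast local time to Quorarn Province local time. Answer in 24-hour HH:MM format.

11:47

April 10, 2028 is outside the daylight-saving period (23 April – 4 November), so Mirkir Coast is on standard time, UTC+05:30.
18:17 Mirkir Coast − 5h30m = 12:47 UTC.
1 November 2027 is a Monday, so the first Saturday is November 6 and the second is November 13.
1 March 2028 is a Wednesday, so the first Friday is March 3 and the fourth is March 24.
At the standard offset (UTC−01:00), 12:47 UTC − 1h = 11:47 Quorarn Province standard time.
The standard-time date in Quorarn Province, April 10, 2028, does not fall between 13 November 2027 and 24 March 2028, so daylight saving is not in effect and Quorarn Province is at UTC−01:00.
12:47 UTC − 1h = 11:47 Quorarn Province.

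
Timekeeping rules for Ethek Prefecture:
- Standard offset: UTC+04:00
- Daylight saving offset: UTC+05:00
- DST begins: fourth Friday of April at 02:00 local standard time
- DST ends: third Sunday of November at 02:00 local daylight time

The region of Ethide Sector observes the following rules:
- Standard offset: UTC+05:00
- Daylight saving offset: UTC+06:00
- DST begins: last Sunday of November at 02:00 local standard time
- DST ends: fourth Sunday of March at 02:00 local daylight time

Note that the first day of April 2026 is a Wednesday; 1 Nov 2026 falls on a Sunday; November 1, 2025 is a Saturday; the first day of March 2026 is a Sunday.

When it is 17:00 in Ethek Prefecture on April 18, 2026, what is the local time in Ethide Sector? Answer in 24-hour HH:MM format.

1 April 2026 is a Wednesday, so the first Friday is April 3 and the fourth is April 24.
1 November 2026 is a Sunday, so the first Sunday is November 1 and the third is November 15.
April 18, 2026 is outside the daylight-saving period (24 April – 15 November), so Ethek Prefecture is on standard time, UTC+04:00.
17:00 Ethek Prefecture − 4h = 13:00 UTC.
1 November 2025 is a Saturday, so Sundays fall on 2, 9, 16, 23, 30; the last is November 30.
1 March 2026 is a Sunday, so the first Sunday is March 1 and the fourth is March 22.
At the standard offset (UTC+05:00), 13:00 UTC + 5h = 18:00 Ethide Sector standard time.
Daylight saving runs 30 November 2025 – 22 March 2026; the standard-time date in Ethide Sector, April 18, 2026, is outside that window, so Ethide Sector is on standard time at UTC+05:00.
13:00 UTC + 5h = 18:00 Ethide Sector.

18:00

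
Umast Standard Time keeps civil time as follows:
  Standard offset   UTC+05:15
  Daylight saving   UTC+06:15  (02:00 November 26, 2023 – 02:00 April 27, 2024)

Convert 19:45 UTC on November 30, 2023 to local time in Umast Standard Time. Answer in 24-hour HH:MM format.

02:00

At the standard offset (UTC+05:15), 19:45 UTC + 5h15m = 01:00 Umast Standard Time standard time (rolling into the next day, 1 December 2023).
The standard-time date in Umast Standard Time, December 1, 2023, lies within the daylight-saving period (26 November 2023 – 27 April 2024), so Umast Standard Time is on daylight time, UTC+06:15.
19:45 UTC + 6h15m = 02:00 local (rolling into the next day, 1 December 2023).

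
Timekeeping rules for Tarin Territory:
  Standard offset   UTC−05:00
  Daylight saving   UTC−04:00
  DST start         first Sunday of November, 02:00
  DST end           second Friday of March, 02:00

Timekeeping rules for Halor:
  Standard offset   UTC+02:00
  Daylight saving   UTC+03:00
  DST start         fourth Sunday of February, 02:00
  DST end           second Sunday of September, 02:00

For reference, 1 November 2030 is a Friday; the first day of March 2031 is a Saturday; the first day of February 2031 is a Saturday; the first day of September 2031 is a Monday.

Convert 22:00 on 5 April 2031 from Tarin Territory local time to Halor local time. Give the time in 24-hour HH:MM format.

06:00

1 November 2030 is a Friday, so the first Sunday is November 3.
1 March 2031 is a Saturday, so the first Friday is March 7 and the second is March 14.
5 April 2031 is outside the daylight-saving period (3 November 2030 – 14 March 2031), so Tarin Territory is on standard time, UTC−05:00.
22:00 Tarin Territory + 5h = 03:00 UTC (rolling into the next day, 6 April 2031).
1 February 2031 is a Saturday, so the first Sunday is February 2 and the fourth is February 23.
1 September 2031 is a Monday, so the first Sunday is September 7 and the second is September 14.
At the standard offset (UTC+02:00), 03:00 UTC + 2h = 05:00 Halor standard time.
Daylight saving runs 23 February – 14 September; the standard-time date in Halor, 6 April 2031, is inside that window, so Halor is at UTC+03:00.
03:00 UTC + 3h = 06:00 Halor.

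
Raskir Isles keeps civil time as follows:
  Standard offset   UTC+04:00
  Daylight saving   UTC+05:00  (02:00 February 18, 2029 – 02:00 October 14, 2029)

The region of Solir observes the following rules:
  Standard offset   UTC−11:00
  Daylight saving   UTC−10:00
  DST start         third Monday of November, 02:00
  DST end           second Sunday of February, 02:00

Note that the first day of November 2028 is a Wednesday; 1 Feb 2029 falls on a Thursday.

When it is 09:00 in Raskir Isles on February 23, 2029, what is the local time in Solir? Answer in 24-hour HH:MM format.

February 23, 2029 falls between 18 February and 14 October, so daylight saving is in effect and Raskir Isles is at UTC+05:00.
09:00 Raskir Isles − 5h = 04:00 UTC.
1 November 2028 is a Wednesday, so the first Monday is November 6 and the third is November 20.
1 February 2029 is a Thursday, so the first Sunday is February 4 and the second is February 11.
At the standard offset (UTC−11:00), 04:00 UTC − 11h = 17:00 Solir standard time (rolling into the previous day, 22 February 2029).
The standard-time date in Solir, February 22, 2029, does not fall between 20 November 2028 and 11 February 2029, so daylight saving is not in effect and Solir is at UTC−11:00.
04:00 UTC − 11h = 17:00 Solir (rolling into the previous day, 22 February 2029).

17:00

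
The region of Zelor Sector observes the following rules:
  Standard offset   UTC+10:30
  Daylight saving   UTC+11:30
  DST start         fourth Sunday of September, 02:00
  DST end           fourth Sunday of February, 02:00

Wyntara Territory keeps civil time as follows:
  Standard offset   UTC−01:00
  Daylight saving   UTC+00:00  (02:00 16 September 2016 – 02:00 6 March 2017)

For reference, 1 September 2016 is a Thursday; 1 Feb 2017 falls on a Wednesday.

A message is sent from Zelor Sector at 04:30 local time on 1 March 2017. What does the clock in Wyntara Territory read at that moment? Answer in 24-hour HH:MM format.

1 September 2016 is a Thursday, so the first Sunday is September 4 and the fourth is September 25.
1 February 2017 is a Wednesday, so the first Sunday is February 5 and the fourth is February 26.
1 March 2017 does not fall between 25 September 2016 and 26 February 2017, so daylight saving is not in effect and Zelor Sector is at UTC+10:30.
04:30 Zelor Sector − 10h30m = 18:00 UTC (rolling into the previous day, 28 February 2017).
At the standard offset (UTC−01:00), 18:00 UTC − 1h = 17:00 Wyntara Territory standard time.
Daylight saving runs 16 September 2016 – 6 March 2017; the standard-time date in Wyntara Territory, 28 February 2017, is inside that window, so Wyntara Territory is at UTC+00:00.
18:00 UTC + 0h = 18:00 Wyntara Territory.

18:00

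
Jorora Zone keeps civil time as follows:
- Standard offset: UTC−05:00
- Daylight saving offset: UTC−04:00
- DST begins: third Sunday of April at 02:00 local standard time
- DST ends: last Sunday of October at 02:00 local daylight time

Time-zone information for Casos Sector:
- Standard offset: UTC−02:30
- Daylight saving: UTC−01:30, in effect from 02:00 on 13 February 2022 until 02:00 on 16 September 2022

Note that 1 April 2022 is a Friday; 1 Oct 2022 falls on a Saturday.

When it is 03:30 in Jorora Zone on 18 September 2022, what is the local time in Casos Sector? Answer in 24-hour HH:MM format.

1 April 2022 is a Friday, so the first Sunday is April 3 and the third is April 17.
1 October 2022 is a Saturday, so Sundays fall on 2, 9, 16, 23, 30; the last is October 30.
18 September 2022 falls between 17 April and 30 October, so daylight saving is in effect and Jorora Zone is at UTC−04:00.
03:30 Jorora Zone + 4h = 07:30 UTC.
At the standard offset (UTC−02:30), 07:30 UTC − 2h30m = 05:00 Casos Sector standard time.
The standard-time date in Casos Sector, 18 September 2022, is outside the daylight-saving period (13 February – 16 September), so Casos Sector is on standard time, UTC−02:30.
07:30 UTC − 2h30m = 05:00 Casos Sector.

05:00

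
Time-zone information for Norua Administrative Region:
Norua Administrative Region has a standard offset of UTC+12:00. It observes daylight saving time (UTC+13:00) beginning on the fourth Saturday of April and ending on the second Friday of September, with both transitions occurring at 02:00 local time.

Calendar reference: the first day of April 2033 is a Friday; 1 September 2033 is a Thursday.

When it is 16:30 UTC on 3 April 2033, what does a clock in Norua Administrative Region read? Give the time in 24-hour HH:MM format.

04:30

1 April 2033 is a Friday, so the first Saturday is April 2 and the fourth is April 23.
1 September 2033 is a Thursday, so the first Friday is September 2 and the second is September 9.
At the standard offset (UTC+12:00), 16:30 UTC + 12h = 04:30 Norua Administrative Region standard time (rolling into the next day, 4 April 2033).
The standard-time date in Norua Administrative Region, 4 April 2033, does not fall between 23 April and 9 September, so daylight saving is not in effect and Norua Administrative Region is at UTC+12:00.
16:30 UTC + 12h = 04:30 local (rolling into the next day, 4 April 2033).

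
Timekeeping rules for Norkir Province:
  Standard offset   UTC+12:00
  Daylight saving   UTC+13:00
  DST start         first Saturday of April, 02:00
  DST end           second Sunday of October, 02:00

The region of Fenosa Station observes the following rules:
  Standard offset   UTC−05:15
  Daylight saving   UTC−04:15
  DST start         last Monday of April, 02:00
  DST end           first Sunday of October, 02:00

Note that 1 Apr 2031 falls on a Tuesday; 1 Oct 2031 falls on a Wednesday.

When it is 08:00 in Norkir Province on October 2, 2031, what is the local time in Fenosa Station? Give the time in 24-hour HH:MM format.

14:45

1 April 2031 is a Tuesday, so the first Saturday is April 5.
1 October 2031 is a Wednesday, so the first Sunday is October 5 and the second is October 12.
Daylight saving runs 5 April – 12 October; October 2, 2031 is inside that window, so Norkir Province is at UTC+13:00.
08:00 Norkir Province − 13h = 19:00 UTC (rolling into the previous day, 1 October 2031).
1 April 2031 is a Tuesday, so Mondays fall on 7, 14, 21, 28; the last is April 28.
1 October 2031 is a Wednesday, so the first Sunday is October 5.
At the standard offset (UTC−05:15), 19:00 UTC − 5h15m = 13:45 Fenosa Station standard time.
The standard-time date in Fenosa Station, October 1, 2031, falls between 28 April and 5 October, so daylight saving is in effect and Fenosa Station is at UTC−04:15.
19:00 UTC − 4h15m = 14:45 Fenosa Station.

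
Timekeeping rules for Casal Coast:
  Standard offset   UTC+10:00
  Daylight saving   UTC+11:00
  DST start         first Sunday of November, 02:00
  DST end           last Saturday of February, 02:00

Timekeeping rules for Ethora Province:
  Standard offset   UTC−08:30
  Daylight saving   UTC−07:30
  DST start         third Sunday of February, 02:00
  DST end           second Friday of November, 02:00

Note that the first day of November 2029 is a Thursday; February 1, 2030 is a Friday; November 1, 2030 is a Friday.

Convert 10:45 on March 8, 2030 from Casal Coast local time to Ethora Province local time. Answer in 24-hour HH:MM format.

1 November 2029 is a Thursday, so the first Sunday is November 4.
1 February 2030 is a Friday, so Saturdays fall on 2, 9, 16, 23; the last is February 23.
March 8, 2030 is outside the daylight-saving period (4 November 2029 – 23 February 2030), so Casal Coast is on standard time, UTC+10:00.
10:45 Casal Coast − 10h = 00:45 UTC.
1 February 2030 is a Friday, so the first Sunday is February 3 and the third is February 17.
1 November 2030 is a Friday, so the first Friday is November 1 and the second is November 8.
At the standard offset (UTC−08:30), 00:45 UTC − 8h30m = 16:15 Ethora Province standard time (rolling into the previous day, 7 March 2030).
Daylight saving runs 17 February – 8 November; the standard-time date in Ethora Province, March 7, 2030, is inside that window, so Ethora Province is at UTC−07:30.
00:45 UTC − 7h30m = 17:15 Ethora Province (rolling into the previous day, 7 March 2030).

17:15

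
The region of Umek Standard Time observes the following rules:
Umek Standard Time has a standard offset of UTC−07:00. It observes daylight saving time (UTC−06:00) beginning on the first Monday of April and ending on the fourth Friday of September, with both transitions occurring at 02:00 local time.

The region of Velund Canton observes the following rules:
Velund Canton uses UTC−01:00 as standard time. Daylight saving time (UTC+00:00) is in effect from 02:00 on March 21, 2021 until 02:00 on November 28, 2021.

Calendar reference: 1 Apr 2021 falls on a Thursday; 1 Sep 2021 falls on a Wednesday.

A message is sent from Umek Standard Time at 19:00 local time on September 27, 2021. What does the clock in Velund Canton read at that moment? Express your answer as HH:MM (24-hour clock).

02:00

1 April 2021 is a Thursday, so the first Monday is April 5.
1 September 2021 is a Wednesday, so the first Friday is September 3 and the fourth is September 24.
September 27, 2021 is outside the daylight-saving period (5 April – 24 September), so Umek Standard Time is on standard time, UTC−07:00.
19:00 Umek Standard Time + 7h = 02:00 UTC (rolling into the next day, 28 September 2021).
At the standard offset (UTC−01:00), 02:00 UTC − 1h = 01:00 Velund Canton standard time.
The standard-time date in Velund Canton, September 28, 2021, lies within the daylight-saving period (21 March – 28 November), so Velund Canton is on daylight time, UTC+00:00.
02:00 UTC + 0h = 02:00 Velund Canton.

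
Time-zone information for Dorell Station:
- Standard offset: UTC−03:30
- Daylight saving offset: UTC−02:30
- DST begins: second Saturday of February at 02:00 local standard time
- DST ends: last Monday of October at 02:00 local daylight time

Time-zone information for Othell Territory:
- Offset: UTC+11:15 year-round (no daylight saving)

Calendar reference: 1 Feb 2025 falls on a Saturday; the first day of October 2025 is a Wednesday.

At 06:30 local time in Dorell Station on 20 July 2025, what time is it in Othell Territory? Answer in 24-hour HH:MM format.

1 February 2025 is a Saturday, so the first Saturday is February 1 and the second is February 8.
1 October 2025 is a Wednesday, so Mondays fall on 6, 13, 20, 27; the last is October 27.
20 July 2025 falls between 8 February and 27 October, so daylight saving is in effect and Dorell Station is at UTC−02:30.
06:30 Dorell Station + 2h30m = 09:00 UTC.
Othell Territory stays on UTC+11:15 all year.
09:00 UTC + 11h15m = 20:15 Othell Territory.

20:15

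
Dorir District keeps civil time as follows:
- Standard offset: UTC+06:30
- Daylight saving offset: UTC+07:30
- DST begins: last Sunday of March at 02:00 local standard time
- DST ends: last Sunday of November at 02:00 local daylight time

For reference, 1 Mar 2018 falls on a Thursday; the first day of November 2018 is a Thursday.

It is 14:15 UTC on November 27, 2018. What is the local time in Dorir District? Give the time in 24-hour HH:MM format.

20:45

1 March 2018 is a Thursday, so Sundays fall on 4, 11, 18, 25; the last is March 25.
1 November 2018 is a Thursday, so Sundays fall on 4, 11, 18, 25; the last is November 25.
At the standard offset (UTC+06:30), 14:15 UTC + 6h30m = 20:45 Dorir District standard time.
The standard-time date in Dorir District, November 27, 2018, is outside the daylight-saving period (25 March – 25 November), so Dorir District is on standard time, UTC+06:30.
14:15 UTC + 6h30m = 20:45 local.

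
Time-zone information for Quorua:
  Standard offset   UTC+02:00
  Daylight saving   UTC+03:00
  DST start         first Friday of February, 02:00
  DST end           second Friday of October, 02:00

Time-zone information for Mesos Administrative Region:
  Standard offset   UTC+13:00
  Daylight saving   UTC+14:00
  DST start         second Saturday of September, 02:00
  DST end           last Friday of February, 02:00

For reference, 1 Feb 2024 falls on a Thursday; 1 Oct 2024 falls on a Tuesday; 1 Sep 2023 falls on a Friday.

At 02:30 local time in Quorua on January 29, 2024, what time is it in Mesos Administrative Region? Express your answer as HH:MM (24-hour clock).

1 February 2024 is a Thursday, so the first Friday is February 2.
1 October 2024 is a Tuesday, so the first Friday is October 4 and the second is October 11.
January 29, 2024 is outside the daylight-saving period (2 February – 11 October), so Quorua is on standard time, UTC+02:00.
02:30 Quorua − 2h = 00:30 UTC.
1 September 2023 is a Friday, so the first Saturday is September 2 and the second is September 9.
1 February 2024 is a Thursday, so Fridays fall on 2, 9, 16, 23; the last is February 23.
At the standard offset (UTC+13:00), 00:30 UTC + 13h = 13:30 Mesos Administrative Region standard time.
Daylight saving runs 9 September 2023 – 23 February 2024; the standard-time date in Mesos Administrative Region, January 29, 2024, is inside that window, so Mesos Administrative Region is at UTC+14:00.
00:30 UTC + 14h = 14:30 Mesos Administrative Region.

14:30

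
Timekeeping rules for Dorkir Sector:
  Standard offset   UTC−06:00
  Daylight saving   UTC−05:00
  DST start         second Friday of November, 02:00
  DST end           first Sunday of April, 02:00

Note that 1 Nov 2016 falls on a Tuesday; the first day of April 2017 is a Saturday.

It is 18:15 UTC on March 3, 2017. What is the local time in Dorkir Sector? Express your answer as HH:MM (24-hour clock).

1 November 2016 is a Tuesday, so the first Friday is November 4 and the second is November 11.
1 April 2017 is a Saturday, so the first Sunday is April 2.
At the standard offset (UTC−06:00), 18:15 UTC − 6h = 12:15 Dorkir Sector standard time.
The standard-time date in Dorkir Sector, March 3, 2017, falls between 11 November 2016 and 2 April 2017, so daylight saving is in effect and Dorkir Sector is at UTC−05:00.
18:15 UTC − 5h = 13:15 local.

13:15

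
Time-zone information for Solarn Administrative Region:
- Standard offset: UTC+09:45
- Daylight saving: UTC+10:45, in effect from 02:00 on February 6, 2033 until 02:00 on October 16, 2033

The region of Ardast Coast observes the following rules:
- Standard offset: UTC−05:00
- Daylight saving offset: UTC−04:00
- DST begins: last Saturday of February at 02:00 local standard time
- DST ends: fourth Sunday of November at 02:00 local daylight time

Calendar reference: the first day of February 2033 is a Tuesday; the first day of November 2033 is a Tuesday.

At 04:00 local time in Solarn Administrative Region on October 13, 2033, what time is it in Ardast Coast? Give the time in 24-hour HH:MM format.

Daylight saving runs 6 February – 16 October; October 13, 2033 is inside that window, so Solarn Administrative Region is at UTC+10:45.
04:00 Solarn Administrative Region − 10h45m = 17:15 UTC (rolling into the previous day, 12 October 2033).
1 February 2033 is a Tuesday, so Saturdays fall on 5, 12, 19, 26; the last is February 26.
1 November 2033 is a Tuesday, so the first Sunday is November 6 and the fourth is November 27.
At the standard offset (UTC−05:00), 17:15 UTC − 5h = 12:15 Ardast Coast standard time.
The standard-time date in Ardast Coast, October 12, 2033, falls between 26 February and 27 November, so daylight saving is in effect and Ardast Coast is at UTC−04:00.
17:15 UTC − 4h = 13:15 Ardast Coast.

13:15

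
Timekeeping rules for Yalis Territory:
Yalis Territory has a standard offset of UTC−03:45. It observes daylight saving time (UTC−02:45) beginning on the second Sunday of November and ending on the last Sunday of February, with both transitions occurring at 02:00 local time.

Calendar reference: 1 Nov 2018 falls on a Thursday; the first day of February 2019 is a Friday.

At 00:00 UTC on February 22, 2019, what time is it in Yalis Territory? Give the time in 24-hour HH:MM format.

21:15

1 November 2018 is a Thursday, so the first Sunday is November 4 and the second is November 11.
1 February 2019 is a Friday, so Sundays fall on 3, 10, 17, 24; the last is February 24.
At the standard offset (UTC−03:45), 00:00 UTC − 3h45m = 20:15 Yalis Territory standard time (rolling into the previous day, 21 February 2019).
The standard-time date in Yalis Territory, February 21, 2019, falls between 11 November 2018 and 24 February 2019, so daylight saving is in effect and Yalis Territory is at UTC−02:45.
00:00 UTC − 2h45m = 21:15 local (rolling into the previous day, 21 February 2019).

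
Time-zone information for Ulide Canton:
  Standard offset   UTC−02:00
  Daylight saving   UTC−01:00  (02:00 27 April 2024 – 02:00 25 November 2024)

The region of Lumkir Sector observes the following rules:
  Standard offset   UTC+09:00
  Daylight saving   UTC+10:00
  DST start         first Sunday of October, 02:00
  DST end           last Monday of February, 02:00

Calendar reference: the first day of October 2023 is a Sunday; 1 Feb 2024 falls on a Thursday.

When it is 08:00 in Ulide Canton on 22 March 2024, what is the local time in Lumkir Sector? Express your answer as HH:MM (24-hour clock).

19:00

22 March 2024 does not fall between 27 April and 25 November, so daylight saving is not in effect and Ulide Canton is at UTC−02:00.
08:00 Ulide Canton + 2h = 10:00 UTC.
1 October 2023 is a Sunday, so the first Sunday is October 1.
1 February 2024 is a Thursday, so Mondays fall on 5, 12, 19, 26; the last is February 26.
At the standard offset (UTC+09:00), 10:00 UTC + 9h = 19:00 Lumkir Sector standard time.
Daylight saving runs 1 October 2023 – 26 February 2024; the standard-time date in Lumkir Sector, 22 March 2024, is outside that window, so Lumkir Sector is on standard time at UTC+09:00.
10:00 UTC + 9h = 19:00 Lumkir Sector.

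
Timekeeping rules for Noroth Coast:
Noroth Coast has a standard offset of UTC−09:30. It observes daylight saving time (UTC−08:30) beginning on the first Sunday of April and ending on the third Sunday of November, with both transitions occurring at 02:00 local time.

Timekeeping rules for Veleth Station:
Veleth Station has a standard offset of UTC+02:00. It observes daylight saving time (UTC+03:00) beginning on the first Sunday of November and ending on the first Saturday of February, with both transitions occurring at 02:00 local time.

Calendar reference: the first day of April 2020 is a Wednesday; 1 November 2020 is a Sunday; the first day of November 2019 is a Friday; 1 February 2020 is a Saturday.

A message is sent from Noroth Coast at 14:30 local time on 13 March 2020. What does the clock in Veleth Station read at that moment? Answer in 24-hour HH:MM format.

02:00

1 April 2020 is a Wednesday, so the first Sunday is April 5.
1 November 2020 is a Sunday, so the first Sunday is November 1 and the third is November 15.
13 March 2020 is outside the daylight-saving period (5 April – 15 November), so Noroth Coast is on standard time, UTC−09:30.
14:30 Noroth Coast + 9h30m = 00:00 UTC (rolling into the next day, 14 March 2020).
1 November 2019 is a Friday, so the first Sunday is November 3.
1 February 2020 is a Saturday, so the first Saturday is February 1.
At the standard offset (UTC+02:00), 00:00 UTC + 2h = 02:00 Veleth Station standard time.
The standard-time date in Veleth Station, 14 March 2020, does not fall between 3 November 2019 and 1 February 2020, so daylight saving is not in effect and Veleth Station is at UTC+02:00.
00:00 UTC + 2h = 02:00 Veleth Station.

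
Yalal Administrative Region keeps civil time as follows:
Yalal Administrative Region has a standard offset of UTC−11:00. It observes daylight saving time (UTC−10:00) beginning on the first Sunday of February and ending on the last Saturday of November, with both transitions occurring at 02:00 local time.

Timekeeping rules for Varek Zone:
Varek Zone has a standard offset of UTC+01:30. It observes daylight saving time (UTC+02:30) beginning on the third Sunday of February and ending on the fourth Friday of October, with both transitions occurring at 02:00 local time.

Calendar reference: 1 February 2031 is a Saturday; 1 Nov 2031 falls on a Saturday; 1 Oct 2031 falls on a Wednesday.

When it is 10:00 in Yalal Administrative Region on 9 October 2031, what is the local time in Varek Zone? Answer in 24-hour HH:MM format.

22:30

1 February 2031 is a Saturday, so the first Sunday is February 2.
1 November 2031 is a Saturday, so Saturdays fall on 1, 8, 15, 22, 29; the last is November 29.
9 October 2031 falls between 2 February and 29 November, so daylight saving is in effect and Yalal Administrative Region is at UTC−10:00.
10:00 Yalal Administrative Region + 10h = 20:00 UTC.
1 February 2031 is a Saturday, so the first Sunday is February 2 and the third is February 16.
1 October 2031 is a Wednesday, so the first Friday is October 3 and the fourth is October 24.
At the standard offset (UTC+01:30), 20:00 UTC + 1h30m = 21:30 Varek Zone standard time.
The standard-time date in Varek Zone, 9 October 2031, lies within the daylight-saving period (16 February – 24 October), so Varek Zone is on daylight time, UTC+02:30.
20:00 UTC + 2h30m = 22:30 Varek Zone.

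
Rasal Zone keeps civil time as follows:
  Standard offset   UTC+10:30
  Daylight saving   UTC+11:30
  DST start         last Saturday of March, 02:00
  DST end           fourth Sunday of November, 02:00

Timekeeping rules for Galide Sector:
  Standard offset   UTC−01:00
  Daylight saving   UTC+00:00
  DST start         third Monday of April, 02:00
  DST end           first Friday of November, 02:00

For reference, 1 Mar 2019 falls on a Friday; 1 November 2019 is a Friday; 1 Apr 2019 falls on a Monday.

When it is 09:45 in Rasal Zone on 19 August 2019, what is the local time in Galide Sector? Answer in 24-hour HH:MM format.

22:15

1 March 2019 is a Friday, so Saturdays fall on 2, 9, 16, 23, 30; the last is March 30.
1 November 2019 is a Friday, so the first Sunday is November 3 and the fourth is November 24.
Daylight saving runs 30 March – 24 November; 19 August 2019 is inside that window, so Rasal Zone is at UTC+11:30.
09:45 Rasal Zone − 11h30m = 22:15 UTC (rolling into the previous day, 18 August 2019).
1 April 2019 is a Monday, so the first Monday is April 1 and the third is April 15.
1 November 2019 is a Friday, so the first Friday is November 1.
At the standard offset (UTC−01:00), 22:15 UTC − 1h = 21:15 Galide Sector standard time.
The standard-time date in Galide Sector, 18 August 2019, lies within the daylight-saving period (15 April – 1 November), so Galide Sector is on daylight time, UTC+00:00.
22:15 UTC + 0h = 22:15 Galide Sector.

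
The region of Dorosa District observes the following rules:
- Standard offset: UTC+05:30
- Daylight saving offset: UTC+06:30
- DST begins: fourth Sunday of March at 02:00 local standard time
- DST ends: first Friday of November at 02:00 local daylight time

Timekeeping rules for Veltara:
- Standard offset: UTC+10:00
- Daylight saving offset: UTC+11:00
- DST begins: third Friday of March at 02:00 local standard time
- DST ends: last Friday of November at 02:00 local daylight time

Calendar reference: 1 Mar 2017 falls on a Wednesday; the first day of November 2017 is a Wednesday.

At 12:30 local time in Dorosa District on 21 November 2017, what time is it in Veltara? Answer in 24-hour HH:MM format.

18:00

1 March 2017 is a Wednesday, so the first Sunday is March 5 and the fourth is March 26.
1 November 2017 is a Wednesday, so the first Friday is November 3.
21 November 2017 does not fall between 26 March and 3 November, so daylight saving is not in effect and Dorosa District is at UTC+05:30.
12:30 Dorosa District − 5h30m = 07:00 UTC.
1 March 2017 is a Wednesday, so the first Friday is March 3 and the third is March 17.
1 November 2017 is a Wednesday, so Fridays fall on 3, 10, 17, 24; the last is November 24.
At the standard offset (UTC+10:00), 07:00 UTC + 10h = 17:00 Veltara standard time.
Daylight saving runs 17 March – 24 November; the standard-time date in Veltara, 21 November 2017, is inside that window, so Veltara is at UTC+11:00.
07:00 UTC + 11h = 18:00 Veltara.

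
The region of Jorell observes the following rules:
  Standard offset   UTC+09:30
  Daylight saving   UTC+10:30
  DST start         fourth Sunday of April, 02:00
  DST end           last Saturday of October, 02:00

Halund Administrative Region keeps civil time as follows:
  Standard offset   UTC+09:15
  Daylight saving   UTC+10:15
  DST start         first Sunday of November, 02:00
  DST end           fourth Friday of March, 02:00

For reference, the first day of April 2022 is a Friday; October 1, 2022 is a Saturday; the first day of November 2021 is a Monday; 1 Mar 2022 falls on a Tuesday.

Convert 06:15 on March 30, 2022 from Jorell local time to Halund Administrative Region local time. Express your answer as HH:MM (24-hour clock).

1 April 2022 is a Friday, so the first Sunday is April 3 and the fourth is April 24.
1 October 2022 is a Saturday, so Saturdays fall on 1, 8, 15, 22, 29; the last is October 29.
March 30, 2022 does not fall between 24 April and 29 October, so daylight saving is not in effect and Jorell is at UTC+09:30.
06:15 Jorell − 9h30m = 20:45 UTC (rolling into the previous day, 29 March 2022).
1 November 2021 is a Monday, so the first Sunday is November 7.
1 March 2022 is a Tuesday, so the first Friday is March 4 and the fourth is March 25.
At the standard offset (UTC+09:15), 20:45 UTC + 9h15m = 06:00 Halund Administrative Region standard time (rolling into the next day, 30 March 2022).
Daylight saving runs 7 November 2021 – 25 March 2022; the standard-time date in Halund Administrative Region, March 30, 2022, is outside that window, so Halund Administrative Region is on standard time at UTC+09:15.
20:45 UTC + 9h15m = 06:00 Halund Administrative Region (rolling into the next day, 30 March 2022).

06:00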